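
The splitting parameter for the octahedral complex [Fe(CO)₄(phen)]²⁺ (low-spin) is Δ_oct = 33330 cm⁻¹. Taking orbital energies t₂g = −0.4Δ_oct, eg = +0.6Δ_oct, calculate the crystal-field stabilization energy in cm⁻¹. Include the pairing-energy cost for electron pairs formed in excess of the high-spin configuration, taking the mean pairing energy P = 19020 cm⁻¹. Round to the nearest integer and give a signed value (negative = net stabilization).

Ligand charges: 4×(+0) from CO and 1×(+0) from phen sum to +0; with overall charge +2, Fe is +2.
Fe is in group 8, so Fe²⁺ is d⁶ (8 − 2 = 6).
Electron filling gives t₂g⁶ eg⁰.
Orbital CFSE = 6(-0.4) + 0(0.6) = -2.4Δ_oct = -2.4 × 33330 = -79992 cm⁻¹.
Pairing penalty: 3 pairs vs 1 in the high-spin reference → 2 extra × P = 38040 cm⁻¹.
Net CFSE = -79992 + 38040 = -41952 cm⁻¹.

-41952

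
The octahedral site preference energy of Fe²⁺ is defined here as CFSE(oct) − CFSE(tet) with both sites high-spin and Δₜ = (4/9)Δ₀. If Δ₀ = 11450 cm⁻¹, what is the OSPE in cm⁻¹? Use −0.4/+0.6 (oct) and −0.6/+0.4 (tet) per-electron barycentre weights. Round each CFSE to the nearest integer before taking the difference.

-1527

Fe²⁺: group 8, so d-count = 8 − 2 = 6.
Octahedral high-spin t₂g⁴ eg²: CFSE = -0.4 × 11450 = -4580 cm⁻¹.
In a tetrahedral site the filling is e³ t₂³: CFSE(tet) = -0.6Δₜ = -0.6 × (4/9)(11450) = -3053 cm⁻¹.
OSPE = CFSE(oct) − CFSE(tet) = -4580 − (-3053) = -1527 cm⁻¹.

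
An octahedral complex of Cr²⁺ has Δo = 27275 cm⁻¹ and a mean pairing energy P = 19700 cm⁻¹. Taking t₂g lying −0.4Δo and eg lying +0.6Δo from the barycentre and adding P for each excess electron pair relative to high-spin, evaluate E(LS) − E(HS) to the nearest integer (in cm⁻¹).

Group 6 minus oxidation state +2 gives a d⁴ configuration for Cr²⁺.
High-spin d⁴ fills as t₂g³ eg¹ with CFSE 3(−0.4) + 1(+0.6) = -0.6Δo = -16365 cm⁻¹.
For low-spin the configuration is t₂g⁴ eg⁰: orbital energy -1.6 × 27275 = -43640 cm⁻¹, and 1 additional pair relative to high-spin adds 19700 cm⁻¹, giving -23940 cm⁻¹.
Thus E(LS) − E(HS) = -7575 cm⁻¹.

-7575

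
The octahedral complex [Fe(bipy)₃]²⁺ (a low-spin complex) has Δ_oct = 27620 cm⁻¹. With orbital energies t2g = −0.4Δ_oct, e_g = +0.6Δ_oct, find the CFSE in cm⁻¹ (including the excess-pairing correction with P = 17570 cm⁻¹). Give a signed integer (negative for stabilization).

bipy is neutral, so the +2 overall charge sits on Fe: oxidation state +2.
Fe sits in group 8; removing 2 electrons leaves Fe²⁺ with 8 − 2 = 6 d electrons.
Configuration: t2g^6 e_g^0.
The orbital stabilization is -2.4Δ_oct = -2.4 × 27620 = -66288 cm⁻¹.
Pairing penalty: 3 pairs vs 1 in the high-spin reference → 2 extra × P = 35140 cm⁻¹.
Overall CFSE = -66288 + 35140 = -31148 cm⁻¹.

-31148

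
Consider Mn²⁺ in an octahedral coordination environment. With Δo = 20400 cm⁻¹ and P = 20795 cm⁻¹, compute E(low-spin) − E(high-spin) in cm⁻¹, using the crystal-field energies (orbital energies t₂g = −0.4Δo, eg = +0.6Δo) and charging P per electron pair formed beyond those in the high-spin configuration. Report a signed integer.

790

Mn is in group 7, so Mn²⁺ is d⁵ (7 − 2 = 5).
High-spin d⁵ fills as t₂g³ eg² with CFSE 3(−0.4) + 2(+0.6) = 0.0Δo = 0 cm⁻¹.
For low-spin the configuration is t₂g⁵ eg⁰: orbital energy -2.0 × 20400 = -40800 cm⁻¹, and 2 additional pairs relative to high-spin add 41590 cm⁻¹, giving 790 cm⁻¹.
E(LS) − E(HS) = 790 − (0) = 790 cm⁻¹.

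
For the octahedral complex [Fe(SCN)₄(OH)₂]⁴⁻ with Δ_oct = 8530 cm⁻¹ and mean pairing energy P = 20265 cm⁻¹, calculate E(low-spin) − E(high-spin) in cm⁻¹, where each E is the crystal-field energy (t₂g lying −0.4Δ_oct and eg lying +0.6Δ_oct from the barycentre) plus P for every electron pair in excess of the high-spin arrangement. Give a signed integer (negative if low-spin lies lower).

Ligand charges: 4×(-1) from SCN⁻ and 2×(-1) from OH⁻ sum to -6; with overall charge -4, Fe is +2.
Group 8 minus oxidation state +2 gives a d⁶ configuration for Fe²⁺.
High-spin d⁶ fills as t₂g⁴ eg² with CFSE 4(−0.4) + 2(+0.6) = -0.4Δ_oct = -3412 cm⁻¹.
For low-spin the configuration is t₂g⁶ eg⁰: orbital energy -2.4 × 8530 = -20472 cm⁻¹, and 2 additional pairs relative to high-spin add 40530 cm⁻¹, giving 20058 cm⁻¹.
The difference is 20058 − (-3412) = 23470 cm⁻¹, so high-spin lies lower.

23470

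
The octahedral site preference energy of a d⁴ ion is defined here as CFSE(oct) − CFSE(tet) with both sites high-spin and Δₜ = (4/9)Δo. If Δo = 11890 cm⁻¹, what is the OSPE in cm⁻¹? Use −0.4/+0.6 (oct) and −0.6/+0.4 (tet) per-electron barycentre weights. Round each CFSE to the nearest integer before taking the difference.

Octahedral (high-spin): t₂g³ eg¹, CFSE = 3(−0.4) + 1(+0.6) = -0.6Δo = -0.6 × 11890 = -7134 cm⁻¹.
In a tetrahedral site the filling is e² t₂²: CFSE(tet) = -0.4Δₜ = -0.4 × (4/9)(11890) = -2114 cm⁻¹.
OSPE = -7134 − (-2114) = -5020 cm⁻¹.

-5020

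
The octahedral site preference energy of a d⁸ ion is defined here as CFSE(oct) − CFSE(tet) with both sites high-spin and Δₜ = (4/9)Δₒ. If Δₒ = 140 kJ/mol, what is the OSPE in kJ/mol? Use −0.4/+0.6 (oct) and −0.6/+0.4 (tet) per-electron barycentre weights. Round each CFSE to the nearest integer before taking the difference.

Octahedral (high-spin): t₂g⁶ eg², CFSE = 6(−0.4) + 2(+0.6) = -1.2Δₒ = -1.2 × 140 = -168 kJ/mol.
Tetrahedral e⁴ t₂⁴ gives -0.8Δₜ = -0.8 × (4/9) × 140 = -50 kJ/mol.
OSPE = -168 − (-50) = -118 kJ/mol.

-118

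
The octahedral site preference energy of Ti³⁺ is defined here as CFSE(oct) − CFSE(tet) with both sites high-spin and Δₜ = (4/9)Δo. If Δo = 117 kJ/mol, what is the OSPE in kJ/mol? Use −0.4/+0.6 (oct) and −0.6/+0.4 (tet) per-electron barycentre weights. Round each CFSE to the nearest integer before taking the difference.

Ti sits in group 4; removing 3 electrons leaves Ti³⁺ with 4 − 3 = 1 d electrons.
Octahedral (high-spin): t2g^1 e_g^0, CFSE = 1(−0.4) + 0(+0.6) = -0.4Δo = -0.4 × 117 = -47 kJ/mol.
In a tetrahedral site the filling is e^1 t2^0: CFSE(tet) = -0.6Δₜ = -0.6 × (4/9)(117) = -31 kJ/mol.
Subtracting, OSPE = -47 − (-31) = -16 kJ/mol.

-16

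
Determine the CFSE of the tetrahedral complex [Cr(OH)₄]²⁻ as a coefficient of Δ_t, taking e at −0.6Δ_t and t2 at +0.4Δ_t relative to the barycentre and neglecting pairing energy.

-0.4 Δ_t

Each OH⁻ contributes -1; 4 × (-1) = -4. With overall charge -2, Cr is in the +2 oxidation state.
Cr sits in group 6; removing 2 electrons leaves Cr²⁺ with 6 − 2 = 4 d electrons.
Tetrahedral fields are weak (Δₜ ≈ 4/9 Δₒ), so electrons fill high-spin.
Configuration: e^2 t2^2.
CFSE = 2(-0.6Δ_t) + 2(0.4Δ_t) = -1.2Δ_t + 0.8Δ_t = -0.4Δ_t.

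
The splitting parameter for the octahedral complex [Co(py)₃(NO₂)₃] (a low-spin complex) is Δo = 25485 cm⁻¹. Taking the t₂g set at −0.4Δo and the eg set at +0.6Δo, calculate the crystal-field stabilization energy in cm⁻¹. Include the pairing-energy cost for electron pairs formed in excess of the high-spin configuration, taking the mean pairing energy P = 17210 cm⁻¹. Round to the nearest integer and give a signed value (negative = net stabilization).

Ligand charges: 3×(+0) from py and 3×(-1) from NO₂⁻ sum to -3; with overall charge +0, Co is +3.
Group 9 minus oxidation state +3 gives a d⁶ configuration for Co³⁺.
Electron filling gives t₂g⁶ eg⁰.
CFSE(orbital) = 6×(-0.4Δo) + 0×(0.6Δo) = -2.4Δo; with Δo = 25485 cm⁻¹ that is -61164 cm⁻¹.
Pairing penalty: 3 pairs vs 1 in the high-spin reference → 2 extra × P = 34420 cm⁻¹.
Overall CFSE = -61164 + 34420 = -26744 cm⁻¹.

-26744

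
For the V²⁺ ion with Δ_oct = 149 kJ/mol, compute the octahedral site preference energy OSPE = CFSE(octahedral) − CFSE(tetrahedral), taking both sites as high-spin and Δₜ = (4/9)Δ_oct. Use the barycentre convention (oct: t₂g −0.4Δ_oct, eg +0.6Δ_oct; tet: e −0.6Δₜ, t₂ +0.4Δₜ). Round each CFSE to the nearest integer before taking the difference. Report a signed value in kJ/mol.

-126

V is in group 5, so V²⁺ is d³ (5 − 2 = 3).
In an octahedral site d³ (HS) is t₂g³ eg⁰, giving CFSE(oct) = -1.2Δ_oct = -179 kJ/mol.
Tetrahedral e² t₂¹ gives -0.8Δₜ = -0.8 × (4/9) × 149 = -53 kJ/mol.
OSPE = CFSE(oct) − CFSE(tet) = -179 − (-53) = -126 kJ/mol.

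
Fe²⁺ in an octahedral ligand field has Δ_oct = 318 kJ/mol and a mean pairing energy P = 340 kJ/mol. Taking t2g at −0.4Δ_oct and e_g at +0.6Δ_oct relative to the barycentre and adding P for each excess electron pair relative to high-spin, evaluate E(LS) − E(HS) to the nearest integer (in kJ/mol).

44

Fe is in group 8, so Fe²⁺ is d⁶ (8 − 2 = 6).
In the high-spin limit (t2g^4 e_g^2) the orbital term is -0.4Δ_oct = -127 kJ/mol, with no excess pairing.
Low-spin t2g^6 e_g^0 gives -2.4Δ_oct = -763 kJ/mol, but forming 2 extra pairs costs 2P = 680 kJ/mol, so E(LS) = -763 + 680 = -83 kJ/mol.
Thus E(LS) − E(HS) = 44 kJ/mol.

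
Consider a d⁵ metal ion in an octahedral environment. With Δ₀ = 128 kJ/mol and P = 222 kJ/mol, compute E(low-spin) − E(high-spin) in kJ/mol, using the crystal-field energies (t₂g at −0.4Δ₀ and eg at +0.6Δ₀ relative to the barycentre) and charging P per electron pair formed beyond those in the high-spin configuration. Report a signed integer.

188

High-spin d⁵ fills as t₂g³ eg² with CFSE 3(−0.4) + 2(+0.6) = 0.0Δ₀ = 0 kJ/mol.
For low-spin the configuration is t₂g⁵ eg⁰: orbital energy -2.0 × 128 = -256 kJ/mol, and 2 additional pairs relative to high-spin add 444 kJ/mol, giving 188 kJ/mol.
E(LS) − E(HS) = 188 − (0) = 188 kJ/mol.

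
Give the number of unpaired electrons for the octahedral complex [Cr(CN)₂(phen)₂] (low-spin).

Ligand charges: 2×(-1) from CN⁻ and 2×(+0) from phen sum to -2; with overall charge +0, Cr is +2.
Group 6 minus oxidation state +2 gives a d⁴ configuration for Cr²⁺.
Configuration: t2g^4 e_g^0, giving 2 unpaired electrons.

2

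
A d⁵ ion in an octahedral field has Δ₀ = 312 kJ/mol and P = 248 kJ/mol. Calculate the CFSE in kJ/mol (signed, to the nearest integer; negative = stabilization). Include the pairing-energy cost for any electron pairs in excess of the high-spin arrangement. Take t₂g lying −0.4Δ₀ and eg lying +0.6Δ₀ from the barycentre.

-128

With Δ₀ > P the complex is low-spin.
Configuration: t₂g⁵ eg⁰.
Orbital CFSE = -2.0Δ₀ = -2.0 × 312 = -624 kJ/mol.
Excess pairs vs high-spin: 2 − 0 = 2; pairing cost = +496 kJ/mol.
Net CFSE = -624 + 496 = -128 kJ/mol.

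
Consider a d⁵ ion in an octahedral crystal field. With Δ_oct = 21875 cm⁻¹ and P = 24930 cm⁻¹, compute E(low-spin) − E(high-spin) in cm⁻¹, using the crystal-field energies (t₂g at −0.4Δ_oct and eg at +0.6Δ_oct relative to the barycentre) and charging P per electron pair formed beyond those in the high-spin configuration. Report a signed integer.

6110

High-spin d⁵ fills as t₂g³ eg² with CFSE 3(−0.4) + 2(+0.6) = 0.0Δ_oct = 0 cm⁻¹.
Low-spin: t₂g⁵ eg⁰, orbital CFSE = -2.0Δ_oct = -43750 cm⁻¹; plus 2 excess pairs × P = +49860 cm⁻¹; total 6110 cm⁻¹.
The difference is 6110 − (0) = 6110 cm⁻¹, so high-spin lies lower.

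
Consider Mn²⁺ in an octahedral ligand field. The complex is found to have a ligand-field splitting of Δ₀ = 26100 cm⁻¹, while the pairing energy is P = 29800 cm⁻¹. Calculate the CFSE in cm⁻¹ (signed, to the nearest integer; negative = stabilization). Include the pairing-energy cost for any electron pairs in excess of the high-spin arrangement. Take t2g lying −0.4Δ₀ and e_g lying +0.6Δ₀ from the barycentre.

Group 7 minus oxidation state +2 gives a d⁵ configuration for Mn²⁺.
Since Δ₀ = 26100 cm⁻¹ < P = 29800 cm⁻¹, the complex adopts the high-spin configuration.
Configuration: t2g^3 e_g^2.
Orbital CFSE = 0.0Δ₀ = 0.0 × 26100 = 0 cm⁻¹.
High-spin has no excess pairs, so no pairing correction applies.

0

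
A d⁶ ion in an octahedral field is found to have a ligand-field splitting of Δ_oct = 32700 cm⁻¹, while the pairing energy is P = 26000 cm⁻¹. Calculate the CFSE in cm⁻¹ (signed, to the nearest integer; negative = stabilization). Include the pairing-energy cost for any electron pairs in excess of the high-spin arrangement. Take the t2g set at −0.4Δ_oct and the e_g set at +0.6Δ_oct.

-26480

With Δ_oct > P the complex is low-spin.
Configuration: t2g^6 e_g^0.
Orbital CFSE = -2.4Δ_oct = -2.4 × 32700 = -78480 cm⁻¹.
Excess pairs vs high-spin: 3 − 1 = 2; pairing cost = +52000 cm⁻¹.
Net CFSE = -78480 + 52000 = -26480 cm⁻¹.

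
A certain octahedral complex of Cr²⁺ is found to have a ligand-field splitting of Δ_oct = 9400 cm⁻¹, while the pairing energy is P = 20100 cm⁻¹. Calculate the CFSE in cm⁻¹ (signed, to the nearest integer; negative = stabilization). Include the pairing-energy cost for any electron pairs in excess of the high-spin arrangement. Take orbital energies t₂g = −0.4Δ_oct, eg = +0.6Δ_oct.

Cr sits in group 6; removing 2 electrons leaves Cr²⁺ with 6 − 2 = 4 d electrons.
With Δ_oct < P the complex is high-spin.
Filling d⁴ accordingly: t₂g³ eg¹.
Orbital CFSE = -0.6Δ_oct = -0.6 × 9400 = -5640 cm⁻¹.
High-spin has no excess pairs, so no pairing correction applies.

-5640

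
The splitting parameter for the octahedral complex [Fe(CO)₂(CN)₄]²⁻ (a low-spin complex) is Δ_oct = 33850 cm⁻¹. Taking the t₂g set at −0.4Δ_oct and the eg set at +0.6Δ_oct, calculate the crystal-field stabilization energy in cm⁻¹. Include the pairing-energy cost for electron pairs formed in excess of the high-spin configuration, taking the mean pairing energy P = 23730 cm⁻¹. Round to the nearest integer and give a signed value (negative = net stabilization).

Ligand charges: 2×(+0) from CO and 4×(-1) from CN⁻ sum to -4; with overall charge -2, Fe is +2.
Fe²⁺: group 8, so d-count = 8 − 2 = 6.
Electron filling gives t₂g⁶ eg⁰.
The orbital stabilization is -2.4Δ_oct = -2.4 × 33850 = -81240 cm⁻¹.
Pairing penalty: 3 pairs vs 1 in the high-spin reference → 2 extra × P = 47460 cm⁻¹.
Net CFSE = -81240 + 47460 = -33780 cm⁻¹.

-33780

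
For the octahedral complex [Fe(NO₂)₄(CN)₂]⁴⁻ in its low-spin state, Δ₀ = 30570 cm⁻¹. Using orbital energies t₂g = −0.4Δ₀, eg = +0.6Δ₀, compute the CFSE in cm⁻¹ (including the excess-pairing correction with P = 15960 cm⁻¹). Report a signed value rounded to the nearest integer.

-41448

Ligand charges: 4×(-1) from NO₂⁻ and 2×(-1) from CN⁻ sum to -6; with overall charge -4, Fe is +2.
Group 8 minus oxidation state +2 gives a d⁶ configuration for Fe²⁺.
Electron filling gives t₂g⁶ eg⁰.
The orbital stabilization is -2.4Δ₀ = -2.4 × 30570 = -73368 cm⁻¹.
Relative to high-spin t₂g⁴ eg² (1 paired), the low-spin configuration has 2 additional pairs, contributing +2 × 15960 = +31920 cm⁻¹.
Net CFSE = -73368 + 31920 = -41448 cm⁻¹.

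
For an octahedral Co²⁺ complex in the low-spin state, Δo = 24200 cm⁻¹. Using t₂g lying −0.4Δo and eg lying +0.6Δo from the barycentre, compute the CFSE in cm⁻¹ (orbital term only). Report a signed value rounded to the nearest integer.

-43560

Co²⁺: group 9, so d-count = 9 − 2 = 7.
Configuration: t₂g⁶ eg¹.
The orbital stabilization is -1.8Δo = -1.8 × 24200 = -43560 cm⁻¹.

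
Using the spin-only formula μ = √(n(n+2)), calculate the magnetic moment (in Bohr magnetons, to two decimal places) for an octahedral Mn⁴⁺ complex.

Mn is in group 7, so Mn⁴⁺ is d³ (7 − 4 = 3).
Configuration: t₂g³ eg⁰ → 3 unpaired electrons.
μ(spin-only) = √[3(3+2)] = √15 ≈ 3.87 Bohr magnetons.

3.87 Bohr magnetons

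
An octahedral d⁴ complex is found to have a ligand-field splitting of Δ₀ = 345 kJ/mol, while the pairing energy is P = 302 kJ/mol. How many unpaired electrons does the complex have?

Δ₀ > P, so pairing is preferred: the ground state is low-spin.
That gives t2g^4 e_g^0.
Unpaired electrons: 2.

2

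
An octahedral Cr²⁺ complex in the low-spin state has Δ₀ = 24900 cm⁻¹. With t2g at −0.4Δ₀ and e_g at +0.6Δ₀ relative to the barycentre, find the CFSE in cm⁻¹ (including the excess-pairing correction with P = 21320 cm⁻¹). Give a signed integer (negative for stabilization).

-18520

Cr sits in group 6; removing 2 electrons leaves Cr²⁺ with 6 − 2 = 4 d electrons.
Configuration: t2g^4 e_g^0.
Orbital CFSE = 4(-0.4) + 0(0.6) = -1.6Δ₀ = -1.6 × 24900 = -39840 cm⁻¹.
High-spin d⁴ would be t2g^3 e_g^1 with 0 pairs; low-spin has 1, so 1 excess pair costs +1P = +21320 cm⁻¹.
Combining: -39840 + 21320 = -18520 cm⁻¹.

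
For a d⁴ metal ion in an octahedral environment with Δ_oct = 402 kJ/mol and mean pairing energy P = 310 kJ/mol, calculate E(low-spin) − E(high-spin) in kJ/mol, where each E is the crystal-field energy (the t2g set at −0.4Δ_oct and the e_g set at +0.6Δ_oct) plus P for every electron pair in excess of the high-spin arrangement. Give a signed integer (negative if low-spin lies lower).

-92

In the high-spin limit (t2g^3 e_g^1) the orbital term is -0.6Δ_oct = -241 kJ/mol, with no excess pairing.
Low-spin t2g^4 e_g^0 gives -1.6Δ_oct = -643 kJ/mol, but forming 1 extra pair costs 1P = 310 kJ/mol, so E(LS) = -643 + 310 = -333 kJ/mol.
The difference is -333 − (-241) = -92 kJ/mol, so low-spin lies lower.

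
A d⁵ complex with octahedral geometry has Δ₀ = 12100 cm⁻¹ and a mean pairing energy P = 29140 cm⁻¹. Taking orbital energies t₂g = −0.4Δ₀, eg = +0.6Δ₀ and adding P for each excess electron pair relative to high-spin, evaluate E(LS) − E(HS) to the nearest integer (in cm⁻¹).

In the high-spin limit (t₂g³ eg²) the orbital term is 0.0Δ₀ = 0 cm⁻¹, with no excess pairing.
Low-spin: t₂g⁵ eg⁰, orbital CFSE = -2.0Δ₀ = -24200 cm⁻¹; plus 2 excess pairs × P = +58280 cm⁻¹; total 34080 cm⁻¹.
E(LS) − E(HS) = 34080 − (0) = 34080 cm⁻¹.

34080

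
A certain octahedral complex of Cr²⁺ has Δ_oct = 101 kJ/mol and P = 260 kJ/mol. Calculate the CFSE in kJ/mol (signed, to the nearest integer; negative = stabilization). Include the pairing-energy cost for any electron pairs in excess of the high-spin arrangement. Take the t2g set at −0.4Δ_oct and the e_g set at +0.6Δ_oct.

Cr²⁺: group 6, so d-count = 6 − 2 = 4.
Since Δ_oct = 101 kJ/mol < P = 260 kJ/mol, the complex adopts the high-spin configuration.
That gives t2g^3 e_g^1.
Orbital CFSE = -0.6Δ_oct = -0.6 × 101 = -61 kJ/mol.
High-spin has no excess pairs, so no pairing correction applies.

-61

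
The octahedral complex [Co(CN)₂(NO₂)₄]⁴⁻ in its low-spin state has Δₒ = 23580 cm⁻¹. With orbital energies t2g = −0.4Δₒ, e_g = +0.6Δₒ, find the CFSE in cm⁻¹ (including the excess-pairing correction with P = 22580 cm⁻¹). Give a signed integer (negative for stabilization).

Ligand charges: 2×(-1) from CN⁻ and 4×(-1) from NO₂⁻ sum to -6; with overall charge -4, Co is +2.
Co²⁺: group 9, so d-count = 9 − 2 = 7.
The d⁷ electrons fill as t2g^6 e_g^1.
CFSE(orbital) = 6×(-0.4Δₒ) + 1×(0.6Δₒ) = -1.8Δₒ; with Δₒ = 23580 cm⁻¹ that is -42444 cm⁻¹.
Pairing penalty: 3 pairs vs 2 in the high-spin reference → 1 extra × P = 22580 cm⁻¹.
Combining: -42444 + 22580 = -19864 cm⁻¹.

-19864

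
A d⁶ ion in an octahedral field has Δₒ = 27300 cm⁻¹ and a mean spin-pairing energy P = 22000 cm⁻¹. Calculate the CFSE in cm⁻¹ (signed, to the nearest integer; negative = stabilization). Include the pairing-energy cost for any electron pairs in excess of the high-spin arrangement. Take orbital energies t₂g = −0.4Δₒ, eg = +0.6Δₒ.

-21520

Here Δₒ > P (27300 > 22000), so the low-spin state is favoured.
That gives t₂g⁶ eg⁰.
Orbital CFSE = -2.4Δₒ = -2.4 × 27300 = -65520 cm⁻¹.
Excess pairs vs high-spin: 3 − 1 = 2; pairing cost = +44000 cm⁻¹.
Net CFSE = -65520 + 44000 = -21520 cm⁻¹.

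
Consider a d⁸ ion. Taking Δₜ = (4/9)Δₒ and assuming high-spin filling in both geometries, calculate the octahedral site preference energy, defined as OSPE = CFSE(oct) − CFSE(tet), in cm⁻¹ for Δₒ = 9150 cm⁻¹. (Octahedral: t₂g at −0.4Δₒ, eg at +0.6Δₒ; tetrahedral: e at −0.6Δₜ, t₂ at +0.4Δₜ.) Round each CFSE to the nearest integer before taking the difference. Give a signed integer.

Octahedral (high-spin): t₂g⁶ eg², CFSE = 6(−0.4) + 2(+0.6) = -1.2Δₒ = -1.2 × 9150 = -10980 cm⁻¹.
Tetrahedral: e⁴ t₂⁴, CFSE = 4(−0.6) + 4(+0.4) = -0.8Δₜ = -0.8 × (4/9) × 9150 = -3253 cm⁻¹.
Subtracting, OSPE = -10980 − (-3253) = -7727 cm⁻¹.

-7727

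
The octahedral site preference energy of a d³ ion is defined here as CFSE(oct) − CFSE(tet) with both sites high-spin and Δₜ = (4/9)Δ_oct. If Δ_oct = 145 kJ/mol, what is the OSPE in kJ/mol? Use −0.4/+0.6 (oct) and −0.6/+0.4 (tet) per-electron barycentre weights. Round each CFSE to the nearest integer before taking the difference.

-122

Octahedral (high-spin): t₂g³ eg⁰, CFSE = 3(−0.4) + 0(+0.6) = -1.2Δ_oct = -1.2 × 145 = -174 kJ/mol.
Tetrahedral e² t₂¹ gives -0.8Δₜ = -0.8 × (4/9) × 145 = -52 kJ/mol.
Subtracting, OSPE = -174 − (-52) = -122 kJ/mol.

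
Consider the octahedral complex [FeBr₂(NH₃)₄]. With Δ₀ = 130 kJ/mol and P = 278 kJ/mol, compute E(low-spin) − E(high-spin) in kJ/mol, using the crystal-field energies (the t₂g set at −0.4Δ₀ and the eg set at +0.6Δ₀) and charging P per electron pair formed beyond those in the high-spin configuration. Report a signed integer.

Ligand charges: 2×(-1) from Br⁻ and 4×(+0) from NH₃ sum to -2; with overall charge +0, Fe is +2.
Group 8 minus oxidation state +2 gives a d⁶ configuration for Fe²⁺.
High-spin: t₂g⁴ eg², CFSE = -0.4Δ₀ = -52 kJ/mol.
For low-spin the configuration is t₂g⁶ eg⁰: orbital energy -2.4 × 130 = -312 kJ/mol, and 2 additional pairs relative to high-spin add 556 kJ/mol, giving 244 kJ/mol.
E(LS) − E(HS) = 244 − (-52) = 296 kJ/mol.

296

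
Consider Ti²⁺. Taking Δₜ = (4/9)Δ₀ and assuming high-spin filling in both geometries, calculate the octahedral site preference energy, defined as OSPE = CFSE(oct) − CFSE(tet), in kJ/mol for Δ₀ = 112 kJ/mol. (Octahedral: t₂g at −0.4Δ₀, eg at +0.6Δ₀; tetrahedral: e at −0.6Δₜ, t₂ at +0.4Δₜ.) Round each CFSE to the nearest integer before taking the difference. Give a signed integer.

-30

Ti is in group 4, so Ti²⁺ is d² (4 − 2 = 2).
In an octahedral site d² (HS) is t₂g² eg⁰, giving CFSE(oct) = -0.8Δ₀ = -90 kJ/mol.
Tetrahedral e² t₂⁰ gives -1.2Δₜ = -1.2 × (4/9) × 112 = -60 kJ/mol.
Subtracting, OSPE = -90 − (-60) = -30 kJ/mol.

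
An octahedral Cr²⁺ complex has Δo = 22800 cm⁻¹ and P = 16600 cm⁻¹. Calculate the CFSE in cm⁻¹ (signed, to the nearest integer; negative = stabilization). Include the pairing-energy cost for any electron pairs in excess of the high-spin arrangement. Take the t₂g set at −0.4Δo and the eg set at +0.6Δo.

Cr²⁺: group 6, so d-count = 6 − 2 = 4.
Δo > P, so pairing is preferred: the ground state is low-spin.
Filling d⁴ accordingly: t₂g⁴ eg⁰.
Orbital CFSE = -1.6Δo = -1.6 × 22800 = -36480 cm⁻¹.
Excess pairs vs high-spin: 1 − 0 = 1; pairing cost = +16600 cm⁻¹.
Net CFSE = -36480 + 16600 = -19880 cm⁻¹.

-19880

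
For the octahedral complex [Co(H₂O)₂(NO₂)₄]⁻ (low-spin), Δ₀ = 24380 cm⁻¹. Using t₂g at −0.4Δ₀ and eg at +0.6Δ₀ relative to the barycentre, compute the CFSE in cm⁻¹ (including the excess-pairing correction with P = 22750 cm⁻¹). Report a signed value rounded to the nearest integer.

Ligand charges: 2×(+0) from H₂O and 4×(-1) from NO₂⁻ sum to -4; with overall charge -1, Co is +3.
Group 9 minus oxidation state +3 gives a d⁶ configuration for Co³⁺.
Configuration: t₂g⁶ eg⁰.
The orbital stabilization is -2.4Δ₀ = -2.4 × 24380 = -58512 cm⁻¹.
Pairing penalty: 3 pairs vs 1 in the high-spin reference → 2 extra × P = 45500 cm⁻¹.
Net CFSE = -58512 + 45500 = -13012 cm⁻¹.

-13012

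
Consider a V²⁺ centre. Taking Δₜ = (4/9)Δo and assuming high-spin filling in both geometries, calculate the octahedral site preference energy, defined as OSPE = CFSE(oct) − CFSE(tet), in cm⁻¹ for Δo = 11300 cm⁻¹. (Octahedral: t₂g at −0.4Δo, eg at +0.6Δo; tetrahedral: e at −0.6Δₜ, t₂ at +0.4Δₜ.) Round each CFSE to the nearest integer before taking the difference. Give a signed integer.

V sits in group 5; removing 2 electrons leaves V²⁺ with 5 − 2 = 3 d electrons.
In an octahedral site d³ (HS) is t₂g³ eg⁰, giving CFSE(oct) = -1.2Δo = -13560 cm⁻¹.
Tetrahedral: e² t₂¹, CFSE = 2(−0.6) + 1(+0.4) = -0.8Δₜ = -0.8 × (4/9) × 11300 = -4018 cm⁻¹.
Subtracting, OSPE = -13560 − (-4018) = -9542 cm⁻¹.

-9542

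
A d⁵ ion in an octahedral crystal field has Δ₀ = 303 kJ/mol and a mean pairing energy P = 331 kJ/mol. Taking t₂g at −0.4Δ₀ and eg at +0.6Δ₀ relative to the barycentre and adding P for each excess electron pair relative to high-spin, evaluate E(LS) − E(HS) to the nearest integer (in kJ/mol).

High-spin: t₂g³ eg², CFSE = 0.0Δ₀ = 0 kJ/mol.
Low-spin: t₂g⁵ eg⁰, orbital CFSE = -2.0Δ₀ = -606 kJ/mol; plus 2 excess pairs × P = +662 kJ/mol; total 56 kJ/mol.
E(LS) − E(HS) = 56 − (0) = 56 kJ/mol.

56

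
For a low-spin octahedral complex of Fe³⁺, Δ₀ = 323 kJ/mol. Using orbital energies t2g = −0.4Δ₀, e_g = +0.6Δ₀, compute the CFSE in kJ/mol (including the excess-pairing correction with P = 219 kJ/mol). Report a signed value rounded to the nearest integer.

-208

Fe sits in group 8; removing 3 electrons leaves Fe³⁺ with 8 − 3 = 5 d electrons.
Electron filling gives t2g^5 e_g^0.
The orbital stabilization is -2.0Δ₀ = -2.0 × 323 = -646 kJ/mol.
Relative to high-spin t2g^3 e_g^2 (0 paired), the low-spin configuration has 2 additional pairs, contributing +2 × 219 = +438 kJ/mol.
Net CFSE = -646 + 438 = -208 kJ/mol.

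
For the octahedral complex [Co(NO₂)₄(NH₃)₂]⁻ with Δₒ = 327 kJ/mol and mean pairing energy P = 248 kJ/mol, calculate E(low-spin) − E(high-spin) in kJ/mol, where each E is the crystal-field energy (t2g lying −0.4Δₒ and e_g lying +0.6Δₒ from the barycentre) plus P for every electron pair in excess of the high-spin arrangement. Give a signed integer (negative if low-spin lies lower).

Ligand charges: 4×(-1) from NO₂⁻ and 2×(+0) from NH₃ sum to -4; with overall charge -1, Co is +3.
Co is in group 9, so Co³⁺ is d⁶ (9 − 3 = 6).
High-spin: t2g^4 e_g^2, CFSE = -0.4Δₒ = -131 kJ/mol.
Low-spin: t2g^6 e_g^0, orbital CFSE = -2.4Δₒ = -785 kJ/mol; plus 2 excess pairs × P = +496 kJ/mol; total -289 kJ/mol.
E(LS) − E(HS) = -289 − (-131) = -158 kJ/mol.

-158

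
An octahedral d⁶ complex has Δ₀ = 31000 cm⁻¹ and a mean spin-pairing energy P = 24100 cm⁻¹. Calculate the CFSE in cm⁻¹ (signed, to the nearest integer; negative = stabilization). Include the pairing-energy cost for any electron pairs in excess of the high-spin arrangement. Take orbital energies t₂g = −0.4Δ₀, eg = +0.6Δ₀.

With Δ₀ > P the complex is low-spin.
Configuration: t₂g⁶ eg⁰.
Orbital CFSE = -2.4Δ₀ = -2.4 × 31000 = -74400 cm⁻¹.
Excess pairs vs high-spin: 3 − 1 = 2; pairing cost = +48200 cm⁻¹.
Net CFSE = -74400 + 48200 = -26200 cm⁻¹.

-26200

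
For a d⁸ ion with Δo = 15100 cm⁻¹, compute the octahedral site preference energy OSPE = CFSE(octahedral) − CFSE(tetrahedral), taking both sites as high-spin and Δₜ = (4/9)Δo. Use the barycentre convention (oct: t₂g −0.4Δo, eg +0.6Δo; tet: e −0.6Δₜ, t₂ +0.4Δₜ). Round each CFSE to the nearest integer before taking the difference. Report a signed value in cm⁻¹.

Octahedral high-spin t₂g⁶ eg²: CFSE = -1.2 × 15100 = -18120 cm⁻¹.
In a tetrahedral site the filling is e⁴ t₂⁴: CFSE(tet) = -0.8Δₜ = -0.8 × (4/9)(15100) = -5369 cm⁻¹.
OSPE = -18120 − (-5369) = -12751 cm⁻¹.

-12751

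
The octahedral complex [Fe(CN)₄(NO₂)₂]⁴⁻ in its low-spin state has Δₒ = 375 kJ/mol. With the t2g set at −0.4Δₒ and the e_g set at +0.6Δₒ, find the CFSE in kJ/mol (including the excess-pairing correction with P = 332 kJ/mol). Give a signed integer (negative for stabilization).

-236

Ligand charges: 4×(-1) from CN⁻ and 2×(-1) from NO₂⁻ sum to -6; with overall charge -4, Fe is +2.
Group 8 minus oxidation state +2 gives a d⁶ configuration for Fe²⁺.
Configuration: t2g^6 e_g^0.
CFSE(orbital) = 6×(-0.4Δₒ) + 0×(0.6Δₒ) = -2.4Δₒ; with Δₒ = 375 kJ/mol that is -900 kJ/mol.
Relative to high-spin t2g^4 e_g^2 (1 paired), the low-spin configuration has 2 additional pairs, contributing +2 × 332 = +664 kJ/mol.
Net CFSE = -900 + 664 = -236 kJ/mol.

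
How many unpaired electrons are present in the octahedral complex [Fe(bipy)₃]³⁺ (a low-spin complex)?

1

bipy is neutral, so the +3 overall charge sits on Fe: oxidation state +3.
Fe is in group 8, so Fe³⁺ is d⁵ (8 − 3 = 5).
Configuration: t2g^5 e_g^0, giving 1 unpaired electron.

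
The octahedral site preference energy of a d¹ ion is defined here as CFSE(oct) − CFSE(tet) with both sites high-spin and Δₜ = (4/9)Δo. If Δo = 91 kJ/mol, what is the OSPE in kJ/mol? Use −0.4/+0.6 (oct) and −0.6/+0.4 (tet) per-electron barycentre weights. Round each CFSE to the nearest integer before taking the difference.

In an octahedral site d¹ (HS) is t2g^1 e_g^0, giving CFSE(oct) = -0.4Δo = -36 kJ/mol.
Tetrahedral: e^1 t2^0, CFSE = 1(−0.6) + 0(+0.4) = -0.6Δₜ = -0.6 × (4/9) × 91 = -24 kJ/mol.
OSPE = CFSE(oct) − CFSE(tet) = -36 − (-24) = -12 kJ/mol.

-12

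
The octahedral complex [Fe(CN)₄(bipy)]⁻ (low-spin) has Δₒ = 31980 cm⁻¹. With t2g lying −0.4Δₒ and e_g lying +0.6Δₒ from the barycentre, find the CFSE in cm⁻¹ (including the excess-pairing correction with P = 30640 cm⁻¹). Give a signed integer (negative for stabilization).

-2680

Ligand charges: 4×(-1) from CN⁻ and 1×(+0) from bipy sum to -4; with overall charge -1, Fe is +3.
Fe is in group 8, so Fe³⁺ is d⁵ (8 − 3 = 5).
The d⁵ electrons fill as t2g^5 e_g^0.
Orbital CFSE = 5(-0.4) + 0(0.6) = -2.0Δₒ = -2.0 × 31980 = -63960 cm⁻¹.
Pairing penalty: 2 pairs vs 0 in the high-spin reference → 2 extra × P = 61280 cm⁻¹.
Overall CFSE = -63960 + 61280 = -2680 cm⁻¹.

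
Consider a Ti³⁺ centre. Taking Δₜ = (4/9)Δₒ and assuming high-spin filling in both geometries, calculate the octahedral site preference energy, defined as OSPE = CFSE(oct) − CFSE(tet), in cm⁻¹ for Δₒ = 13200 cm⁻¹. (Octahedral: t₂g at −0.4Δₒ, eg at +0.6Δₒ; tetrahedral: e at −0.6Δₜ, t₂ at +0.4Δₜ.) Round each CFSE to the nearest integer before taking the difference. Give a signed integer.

Ti³⁺: group 4, so d-count = 4 − 3 = 1.
Octahedral (high-spin): t2g^1 e_g^0, CFSE = 1(−0.4) + 0(+0.6) = -0.4Δₒ = -0.4 × 13200 = -5280 cm⁻¹.
Tetrahedral e^1 t2^0 gives -0.6Δₜ = -0.6 × (4/9) × 13200 = -3520 cm⁻¹.
Subtracting, OSPE = -5280 − (-3520) = -1760 cm⁻¹.

-1760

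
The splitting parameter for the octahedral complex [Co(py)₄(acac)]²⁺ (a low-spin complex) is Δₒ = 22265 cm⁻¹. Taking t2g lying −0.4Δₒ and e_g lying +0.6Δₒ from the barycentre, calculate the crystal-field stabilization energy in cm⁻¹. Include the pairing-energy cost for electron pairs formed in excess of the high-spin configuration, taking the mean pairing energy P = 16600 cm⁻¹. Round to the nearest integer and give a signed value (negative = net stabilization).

Ligand charges: 4×(+0) from py and 1×(-1) from acac⁻ sum to -1; with overall charge +2, Co is +3.
Co³⁺: group 9, so d-count = 9 − 3 = 6.
Configuration: t2g^6 e_g^0.
CFSE(orbital) = 6×(-0.4Δₒ) + 0×(0.6Δₒ) = -2.4Δₒ; with Δₒ = 22265 cm⁻¹ that is -53436 cm⁻¹.
Pairing penalty: 3 pairs vs 1 in the high-spin reference → 2 extra × P = 33200 cm⁻¹.
Overall CFSE = -53436 + 33200 = -20236 cm⁻¹.

-20236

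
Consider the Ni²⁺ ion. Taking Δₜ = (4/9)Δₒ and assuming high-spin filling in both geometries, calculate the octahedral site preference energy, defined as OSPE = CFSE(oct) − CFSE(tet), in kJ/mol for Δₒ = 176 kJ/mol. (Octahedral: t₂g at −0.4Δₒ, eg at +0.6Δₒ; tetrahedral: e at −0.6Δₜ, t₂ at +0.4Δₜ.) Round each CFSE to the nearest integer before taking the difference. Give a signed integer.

Ni is in group 10, so Ni²⁺ is d⁸ (10 − 2 = 8).
Octahedral high-spin t2g^6 e_g^2: CFSE = -1.2 × 176 = -211 kJ/mol.
In a tetrahedral site the filling is e^4 t2^4: CFSE(tet) = -0.8Δₜ = -0.8 × (4/9)(176) = -63 kJ/mol.
OSPE = -211 − (-63) = -148 kJ/mol.

-148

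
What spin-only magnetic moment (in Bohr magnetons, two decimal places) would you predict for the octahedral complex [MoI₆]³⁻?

Each I⁻ contributes -1; 6 × (-1) = -6. With overall charge -3, Mo is in the +3 oxidation state.
Mo³⁺: group 6, so d-count = 6 − 3 = 3.
For octahedral d³ the high- and low-spin configurations coincide.
Configuration: t₂g³ eg⁰ → 3 unpaired electrons.
μ(spin-only) = √[3(3+2)] = √15 ≈ 3.87 Bohr magnetons.

3.87 Bohr magnetons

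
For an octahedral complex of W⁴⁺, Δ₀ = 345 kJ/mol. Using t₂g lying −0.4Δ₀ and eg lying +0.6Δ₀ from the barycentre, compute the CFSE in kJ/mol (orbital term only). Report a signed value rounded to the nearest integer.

-276

Group 6 minus oxidation state +4 gives a d² configuration for W⁴⁺.
The d² electrons fill as t₂g² eg⁰.
The orbital stabilization is -0.8Δ₀ = -0.8 × 345 = -276 kJ/mol.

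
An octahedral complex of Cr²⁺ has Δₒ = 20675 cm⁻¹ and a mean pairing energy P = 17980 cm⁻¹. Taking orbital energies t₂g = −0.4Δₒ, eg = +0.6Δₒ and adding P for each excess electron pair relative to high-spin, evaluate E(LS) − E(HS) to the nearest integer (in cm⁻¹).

-2695

Cr²⁺: group 6, so d-count = 6 − 2 = 4.
High-spin: t₂g³ eg¹, CFSE = -0.6Δₒ = -12405 cm⁻¹.
Low-spin t₂g⁴ eg⁰ gives -1.6Δₒ = -33080 cm⁻¹, but forming 1 extra pair costs 1P = 17980 cm⁻¹, so E(LS) = -33080 + 17980 = -15100 cm⁻¹.
The difference is -15100 − (-12405) = -2695 cm⁻¹, so low-spin lies lower.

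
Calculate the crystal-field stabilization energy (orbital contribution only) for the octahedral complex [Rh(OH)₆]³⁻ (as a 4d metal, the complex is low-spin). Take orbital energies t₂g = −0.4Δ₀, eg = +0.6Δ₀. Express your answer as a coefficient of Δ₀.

-2.4 Δ₀

Each OH⁻ contributes -1; 6 × (-1) = -6. With overall charge -3, Rh is in the +3 oxidation state.
Rh sits in group 9; removing 3 electrons leaves Rh³⁺ with 9 − 3 = 6 d electrons.
Configuration: t₂g⁶ eg⁰.
CFSE = 6(-0.4Δ₀) + 0(0.6Δ₀) = -2.4Δ₀ + 0.0Δ₀ = -2.4Δ₀.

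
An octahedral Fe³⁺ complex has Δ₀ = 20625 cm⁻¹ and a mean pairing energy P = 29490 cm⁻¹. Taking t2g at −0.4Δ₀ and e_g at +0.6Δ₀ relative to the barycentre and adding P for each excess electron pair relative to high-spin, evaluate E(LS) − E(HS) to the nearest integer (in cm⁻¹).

17730

Fe³⁺: group 8, so d-count = 8 − 3 = 5.
High-spin: t2g^3 e_g^2, CFSE = 0.0Δ₀ = 0 cm⁻¹.
Low-spin: t2g^5 e_g^0, orbital CFSE = -2.0Δ₀ = -41250 cm⁻¹; plus 2 excess pairs × P = +58980 cm⁻¹; total 17730 cm⁻¹.
The difference is 17730 − (0) = 17730 cm⁻¹, so high-spin lies lower.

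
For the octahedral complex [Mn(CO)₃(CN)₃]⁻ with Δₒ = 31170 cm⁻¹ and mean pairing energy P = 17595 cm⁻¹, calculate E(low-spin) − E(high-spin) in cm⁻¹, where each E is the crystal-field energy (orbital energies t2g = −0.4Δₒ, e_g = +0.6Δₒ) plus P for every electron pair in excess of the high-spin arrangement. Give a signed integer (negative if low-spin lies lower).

-27150

Ligand charges: 3×(+0) from CO and 3×(-1) from CN⁻ sum to -3; with overall charge -1, Mn is +2.
Mn is in group 7, so Mn²⁺ is d⁵ (7 − 2 = 5).
In the high-spin limit (t2g^3 e_g^2) the orbital term is 0.0Δₒ = 0 cm⁻¹, with no excess pairing.
For low-spin the configuration is t2g^5 e_g^0: orbital energy -2.0 × 31170 = -62340 cm⁻¹, and 2 additional pairs relative to high-spin add 35190 cm⁻¹, giving -27150 cm⁻¹.
E(LS) − E(HS) = -27150 − (0) = -27150 cm⁻¹.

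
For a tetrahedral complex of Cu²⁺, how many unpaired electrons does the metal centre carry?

1

Cu sits in group 11; removing 2 electrons leaves Cu²⁺ with 11 − 2 = 9 d electrons.
Tetrahedral splitting is small, so the complex is high-spin.
Configuration: e⁴ t₂⁵, giving 1 unpaired electron.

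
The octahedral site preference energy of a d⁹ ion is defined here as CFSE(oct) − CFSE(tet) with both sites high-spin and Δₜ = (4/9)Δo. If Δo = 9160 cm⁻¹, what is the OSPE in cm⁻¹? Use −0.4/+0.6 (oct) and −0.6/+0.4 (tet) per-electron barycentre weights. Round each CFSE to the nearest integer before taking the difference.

-3868

Octahedral (high-spin): t₂g⁶ eg³, CFSE = 6(−0.4) + 3(+0.6) = -0.6Δo = -0.6 × 9160 = -5496 cm⁻¹.
Tetrahedral e⁴ t₂⁵ gives -0.4Δₜ = -0.4 × (4/9) × 9160 = -1628 cm⁻¹.
Subtracting, OSPE = -5496 − (-1628) = -3868 cm⁻¹.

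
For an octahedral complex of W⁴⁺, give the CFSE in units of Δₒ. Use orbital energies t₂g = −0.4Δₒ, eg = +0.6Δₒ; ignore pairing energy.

Group 6 minus oxidation state +4 gives a d² configuration for W⁴⁺.
Configuration: t₂g² eg⁰.
CFSE = 2(-0.4Δₒ) + 0(0.6Δₒ) = -0.8Δₒ + 0.0Δₒ = -0.8Δₒ.

-0.8 Δₒ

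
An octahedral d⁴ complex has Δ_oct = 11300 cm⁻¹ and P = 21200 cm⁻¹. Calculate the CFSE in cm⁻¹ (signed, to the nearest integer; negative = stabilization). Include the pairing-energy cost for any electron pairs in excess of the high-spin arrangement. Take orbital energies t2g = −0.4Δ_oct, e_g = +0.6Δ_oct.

-6780

With Δ_oct < P the complex is high-spin.
Filling d⁴ accordingly: t2g^3 e_g^1.
Orbital CFSE = -0.6Δ_oct = -0.6 × 11300 = -6780 cm⁻¹.
High-spin has no excess pairs, so no pairing correction applies.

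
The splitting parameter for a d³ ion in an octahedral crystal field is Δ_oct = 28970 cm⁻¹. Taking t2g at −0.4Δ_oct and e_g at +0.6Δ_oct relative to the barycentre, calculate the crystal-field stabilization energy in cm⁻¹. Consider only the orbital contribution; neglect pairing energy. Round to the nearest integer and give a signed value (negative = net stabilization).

-34764

Configuration: t2g^3 e_g^0.
CFSE(orbital) = 3×(-0.4Δ_oct) + 0×(0.6Δ_oct) = -1.2Δ_oct; with Δ_oct = 28970 cm⁻¹ that is -34764 cm⁻¹.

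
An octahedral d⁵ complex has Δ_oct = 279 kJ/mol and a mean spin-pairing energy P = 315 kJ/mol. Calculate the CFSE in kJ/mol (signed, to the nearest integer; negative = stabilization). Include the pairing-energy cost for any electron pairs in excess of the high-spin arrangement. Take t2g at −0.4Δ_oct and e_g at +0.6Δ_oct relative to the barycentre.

Here Δ_oct < P (279 < 315), so the high-spin state is favoured.
That gives t2g^3 e_g^2.
Orbital CFSE = 0.0Δ_oct = 0.0 × 279 = 0 kJ/mol.
High-spin has no excess pairs, so no pairing correction applies.

0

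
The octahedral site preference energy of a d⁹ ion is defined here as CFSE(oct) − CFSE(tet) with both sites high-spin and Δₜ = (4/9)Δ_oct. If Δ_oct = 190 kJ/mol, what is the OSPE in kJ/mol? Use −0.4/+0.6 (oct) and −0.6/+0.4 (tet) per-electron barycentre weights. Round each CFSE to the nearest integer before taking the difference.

-80

Octahedral high-spin t₂g⁶ eg³: CFSE = -0.6 × 190 = -114 kJ/mol.
In a tetrahedral site the filling is e⁴ t₂⁵: CFSE(tet) = -0.4Δₜ = -0.4 × (4/9)(190) = -34 kJ/mol.
OSPE = CFSE(oct) − CFSE(tet) = -114 − (-34) = -80 kJ/mol.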